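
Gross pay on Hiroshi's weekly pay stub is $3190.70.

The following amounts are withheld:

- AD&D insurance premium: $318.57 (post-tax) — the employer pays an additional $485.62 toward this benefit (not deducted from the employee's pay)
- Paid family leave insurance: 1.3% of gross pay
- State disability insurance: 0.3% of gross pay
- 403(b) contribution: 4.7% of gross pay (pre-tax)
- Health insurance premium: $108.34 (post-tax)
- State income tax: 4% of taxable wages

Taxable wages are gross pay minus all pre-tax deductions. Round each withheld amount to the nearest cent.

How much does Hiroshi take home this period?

$2441.15

403(b) contribution: $3190.70 × 0.047 = $149.96
Taxable wages = $3190.70 − $149.96 = $3040.74
State income tax: $3040.74 × 0.04 = $121.63
Paid family leave insurance: $3190.70 × 0.013 = $41.48
State disability insurance: $3190.70 × 0.003 = $9.57
AD&D insurance premium: $318.57
Health insurance premium: $108.34
(Employer's $485.62 toward AD&D insurance premium is not withheld from the employee.)
Total deductions = $149.96 + $121.63 + $41.48 + $9.57 + $318.57 + $108.34 = $749.55
Net pay = $3190.70 − $749.55 = $2441.15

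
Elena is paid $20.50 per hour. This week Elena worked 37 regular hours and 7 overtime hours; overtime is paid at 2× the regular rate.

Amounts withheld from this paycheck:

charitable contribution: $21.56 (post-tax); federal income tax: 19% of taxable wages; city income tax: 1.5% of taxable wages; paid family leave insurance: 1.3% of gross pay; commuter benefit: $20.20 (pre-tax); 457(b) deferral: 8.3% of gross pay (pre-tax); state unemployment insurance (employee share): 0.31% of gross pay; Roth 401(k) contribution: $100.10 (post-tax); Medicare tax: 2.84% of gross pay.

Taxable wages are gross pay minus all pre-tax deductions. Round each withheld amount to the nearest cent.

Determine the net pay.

Regular pay: 37 × $20.50 = $758.50
Overtime pay: 7 × $20.50 × 2 = $287.00
Gross pay = $758.50 + $287.00 = $1,045.50
457(b) deferral: $1,045.50 × 0.083 = $86.78
Commuter benefit: $20.20
Pre-tax total = $86.78 + $20.20 = $106.98
Taxable wages = $1,045.50 − $106.98 = $938.52
Federal income tax: $938.52 × 0.19 = $178.32
City income tax: $938.52 × 0.015 = $14.08
State unemployment insurance (employee share): $1,045.50 × 0.0031 = $3.24
Paid family leave insurance: $1,045.50 × 0.013 = $13.59
Medicare tax: $1,045.50 × 0.0284 = $29.69
Charitable contribution: $21.56
Roth 401(k) contribution: $100.10
Total deductions = $86.78 + $20.20 + $178.32 + $14.08 + $3.24 + $13.59 + $29.69 + $21.56 + $100.10 = $467.56
Net pay = $1,045.50 − $467.56 = $577.94

$577.94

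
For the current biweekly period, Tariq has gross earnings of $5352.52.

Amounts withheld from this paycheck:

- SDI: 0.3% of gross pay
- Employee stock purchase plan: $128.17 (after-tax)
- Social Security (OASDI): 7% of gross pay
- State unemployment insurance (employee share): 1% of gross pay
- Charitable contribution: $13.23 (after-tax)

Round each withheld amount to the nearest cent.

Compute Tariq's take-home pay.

SDI: $5352.52 × 0.003 = $16.06
Social Security (OASDI): $5352.52 × 0.07 = $374.68
State unemployment insurance (employee share): $5352.52 × 0.01 = $53.53
Charitable contribution: $13.23
Employee stock purchase plan: $128.17
Total deductions = $16.06 + $374.68 + $53.53 + $13.23 + $128.17 = $585.67
Net pay = $5352.52 − $585.67 = $4766.85

$4766.85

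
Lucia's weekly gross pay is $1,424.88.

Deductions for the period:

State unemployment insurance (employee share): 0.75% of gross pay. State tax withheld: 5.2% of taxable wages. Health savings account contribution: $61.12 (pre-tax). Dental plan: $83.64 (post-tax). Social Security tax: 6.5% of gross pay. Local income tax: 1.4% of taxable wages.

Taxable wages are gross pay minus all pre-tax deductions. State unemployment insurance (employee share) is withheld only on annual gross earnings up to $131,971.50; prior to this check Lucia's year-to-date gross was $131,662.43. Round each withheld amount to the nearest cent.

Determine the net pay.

$1,095.17

Health savings account contribution: $61.12
Taxable wages = $1,424.88 − $61.12 = $1,363.76
Local income tax: $1,363.76 × 0.014 = $19.09
State tax withheld: $1,363.76 × 0.052 = $70.92
State unemployment insurance (employee share): only $131,971.50 − $131,662.43 = $309.07 of this check is subject → $309.07 × 0.0075 = $2.32
Social Security tax: $1,424.88 × 0.065 = $92.62
Dental plan: $83.64
Total deductions = $61.12 + $19.09 + $70.92 + $2.32 + $92.62 + $83.64 = $329.71
Net pay = $1,424.88 − $329.71 = $1,095.17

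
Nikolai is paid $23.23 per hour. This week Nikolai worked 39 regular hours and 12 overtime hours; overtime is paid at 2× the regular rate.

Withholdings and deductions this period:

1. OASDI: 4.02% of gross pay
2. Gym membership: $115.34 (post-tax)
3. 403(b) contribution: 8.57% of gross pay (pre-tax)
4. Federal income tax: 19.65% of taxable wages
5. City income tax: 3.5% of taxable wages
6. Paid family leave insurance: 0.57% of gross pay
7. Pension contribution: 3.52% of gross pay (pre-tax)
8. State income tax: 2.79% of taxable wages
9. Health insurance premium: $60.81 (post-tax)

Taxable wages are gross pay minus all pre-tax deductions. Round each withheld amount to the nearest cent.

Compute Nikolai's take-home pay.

Regular pay: 39 × $23.23 = $905.97
Overtime pay: 12 × $23.23 × 2 = $557.52
Gross pay = $905.97 + $557.52 = $1463.49
403(b) contribution: $1463.49 × 0.0857 = $125.42
Pension contribution: $1463.49 × 0.0352 = $51.51
Pre-tax total = $125.42 + $51.51 = $176.93
Taxable wages = $1463.49 − $176.93 = $1286.56
City income tax: $1286.56 × 0.035 = $45.03
State income tax: $1286.56 × 0.0279 = $35.90
Federal income tax: $1286.56 × 0.1965 = $252.81
OASDI: $1463.49 × 0.0402 = $58.83
Paid family leave insurance: $1463.49 × 0.0057 = $8.34
Health insurance premium: $60.81
Gym membership: $115.34
Total deductions = $125.42 + $51.51 + $45.03 + $35.90 + $252.81 + $58.83 + $8.34 + $60.81 + $115.34 = $753.99
Net pay = $1463.49 − $753.99 = $709.50

$709.50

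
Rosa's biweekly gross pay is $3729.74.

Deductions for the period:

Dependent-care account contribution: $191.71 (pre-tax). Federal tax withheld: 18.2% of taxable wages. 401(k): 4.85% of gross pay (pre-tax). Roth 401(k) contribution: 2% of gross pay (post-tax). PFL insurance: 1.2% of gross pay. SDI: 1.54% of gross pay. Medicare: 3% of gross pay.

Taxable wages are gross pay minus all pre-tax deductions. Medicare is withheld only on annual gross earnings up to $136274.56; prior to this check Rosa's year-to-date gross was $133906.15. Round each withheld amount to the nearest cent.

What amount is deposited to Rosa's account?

Dependent-care account contribution: $191.71
401(k): $3729.74 × 0.0485 = $180.89
Pre-tax total = $191.71 + $180.89 = $372.60
Taxable wages = $3729.74 − $372.60 = $3357.14
Federal tax withheld: $3357.14 × 0.182 = $611.00
SDI: $3729.74 × 0.0154 = $57.44
Medicare: only $136274.56 − $133906.15 = $2368.41 of this check is subject → $2368.41 × 0.03 = $71.05
PFL insurance: $3729.74 × 0.012 = $44.76
Roth 401(k) contribution: $3729.74 × 0.02 = $74.59
Total deductions = $191.71 + $180.89 + $611.00 + $57.44 + $71.05 + $44.76 + $74.59 = $1231.44
Net pay = $3729.74 − $1231.44 = $2498.30

$2498.30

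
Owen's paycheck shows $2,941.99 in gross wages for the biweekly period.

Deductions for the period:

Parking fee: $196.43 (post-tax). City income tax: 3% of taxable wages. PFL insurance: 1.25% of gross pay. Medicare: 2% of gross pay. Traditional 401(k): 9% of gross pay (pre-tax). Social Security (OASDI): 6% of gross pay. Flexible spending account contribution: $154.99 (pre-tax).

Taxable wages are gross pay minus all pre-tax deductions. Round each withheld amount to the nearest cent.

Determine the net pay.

$1,977.99

Flexible spending account contribution: $154.99
Traditional 401(k): $2,941.99 × 0.09 = $264.78
Pre-tax total = $154.99 + $264.78 = $419.77
Taxable wages = $2,941.99 − $419.77 = $2,522.22
City income tax: $2,522.22 × 0.03 = $75.67
PFL insurance: $2,941.99 × 0.0125 = $36.77
Social Security (OASDI): $2,941.99 × 0.06 = $176.52
Medicare: $2,941.99 × 0.02 = $58.84
Parking fee: $196.43
Total deductions = $154.99 + $264.78 + $75.67 + $36.77 + $176.52 + $58.84 + $196.43 = $964.00
Net pay = $2,941.99 − $964.00 = $1,977.99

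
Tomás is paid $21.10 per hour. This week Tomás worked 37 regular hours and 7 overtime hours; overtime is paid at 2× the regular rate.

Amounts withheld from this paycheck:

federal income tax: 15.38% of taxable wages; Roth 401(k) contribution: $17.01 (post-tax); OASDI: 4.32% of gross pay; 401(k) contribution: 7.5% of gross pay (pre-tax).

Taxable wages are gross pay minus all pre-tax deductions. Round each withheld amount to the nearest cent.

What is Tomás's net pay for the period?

Regular pay: 37 × $21.10 = $780.70
Overtime pay: 7 × $21.10 × 2 = $295.40
Gross pay = $780.70 + $295.40 = $1076.10
401(k) contribution: $1076.10 × 0.075 = $80.71
Taxable wages = $1076.10 − $80.71 = $995.39
Federal income tax: $995.39 × 0.1538 = $153.09
OASDI: $1076.10 × 0.0432 = $46.49
Roth 401(k) contribution: $17.01
Total deductions = $80.71 + $153.09 + $46.49 + $17.01 = $297.30
Net pay = $1076.10 − $297.30 = $778.80

$778.80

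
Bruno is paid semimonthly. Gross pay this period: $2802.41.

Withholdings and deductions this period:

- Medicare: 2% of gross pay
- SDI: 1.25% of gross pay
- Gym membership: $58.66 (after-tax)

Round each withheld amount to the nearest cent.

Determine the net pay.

SDI: $2802.41 × 0.0125 = $35.03
Medicare: $2802.41 × 0.02 = $56.05
Gym membership: $58.66
Total deductions = $35.03 + $56.05 + $58.66 = $149.74
Net pay = $2802.41 − $149.74 = $2652.67

$2652.67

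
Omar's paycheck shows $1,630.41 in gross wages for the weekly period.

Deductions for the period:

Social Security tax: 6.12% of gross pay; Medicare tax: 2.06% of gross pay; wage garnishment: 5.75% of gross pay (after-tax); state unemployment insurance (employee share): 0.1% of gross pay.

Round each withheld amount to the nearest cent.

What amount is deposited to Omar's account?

Medicare tax: $1,630.41 × 0.0206 = $33.59
Social Security tax: $1,630.41 × 0.0612 = $99.78
State unemployment insurance (employee share): $1,630.41 × 0.001 = $1.63
Wage garnishment: $1,630.41 × 0.0575 = $93.75
Total deductions = $33.59 + $99.78 + $1.63 + $93.75 = $228.75
Net pay = $1,630.41 − $228.75 = $1,401.66

$1,401.66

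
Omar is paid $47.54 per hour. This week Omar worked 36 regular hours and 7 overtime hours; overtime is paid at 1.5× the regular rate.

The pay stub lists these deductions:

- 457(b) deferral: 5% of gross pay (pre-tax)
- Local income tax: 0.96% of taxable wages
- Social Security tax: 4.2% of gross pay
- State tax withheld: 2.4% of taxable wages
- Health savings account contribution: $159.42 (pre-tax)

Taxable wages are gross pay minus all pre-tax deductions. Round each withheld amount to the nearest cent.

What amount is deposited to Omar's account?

$1782.60

Regular pay: 36 × $47.54 = $1711.44
Overtime pay: 7 × $47.54 × 1.5 = $499.17
Gross pay = $1711.44 + $499.17 = $2210.61
Health savings account contribution: $159.42
457(b) deferral: $2210.61 × 0.05 = $110.53
Pre-tax total = $159.42 + $110.53 = $269.95
Taxable wages = $2210.61 − $269.95 = $1940.66
State tax withheld: $1940.66 × 0.024 = $46.58
Local income tax: $1940.66 × 0.0096 = $18.63
Social Security tax: $2210.61 × 0.042 = $92.85
Total deductions = $159.42 + $110.53 + $46.58 + $18.63 + $92.85 = $428.01
Net pay = $2210.61 − $428.01 = $1782.60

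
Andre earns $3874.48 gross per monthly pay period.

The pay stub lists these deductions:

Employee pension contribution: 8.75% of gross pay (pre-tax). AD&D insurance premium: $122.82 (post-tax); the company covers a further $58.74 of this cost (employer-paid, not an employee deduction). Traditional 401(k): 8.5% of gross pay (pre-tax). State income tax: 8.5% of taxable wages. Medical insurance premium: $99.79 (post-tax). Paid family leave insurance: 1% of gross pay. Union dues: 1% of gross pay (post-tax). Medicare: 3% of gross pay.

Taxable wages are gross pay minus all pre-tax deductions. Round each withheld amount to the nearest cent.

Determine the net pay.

$2517.29

Traditional 401(k): $3874.48 × 0.085 = $329.33
Employee pension contribution: $3874.48 × 0.0875 = $339.02
Pre-tax total = $329.33 + $339.02 = $668.35
Taxable wages = $3874.48 − $668.35 = $3206.13
State income tax: $3206.13 × 0.085 = $272.52
Medicare: $3874.48 × 0.03 = $116.23
Paid family leave insurance: $3874.48 × 0.01 = $38.74
Union dues: $3874.48 × 0.01 = $38.74
Medical insurance premium: $99.79
AD&D insurance premium: $122.82
(Employer's $58.74 toward AD&D insurance premium is not withheld from the employee.)
Total deductions = $329.33 + $339.02 + $272.52 + $116.23 + $38.74 + $38.74 + $99.79 + $122.82 = $1357.19
Net pay = $3874.48 − $1357.19 = $2517.29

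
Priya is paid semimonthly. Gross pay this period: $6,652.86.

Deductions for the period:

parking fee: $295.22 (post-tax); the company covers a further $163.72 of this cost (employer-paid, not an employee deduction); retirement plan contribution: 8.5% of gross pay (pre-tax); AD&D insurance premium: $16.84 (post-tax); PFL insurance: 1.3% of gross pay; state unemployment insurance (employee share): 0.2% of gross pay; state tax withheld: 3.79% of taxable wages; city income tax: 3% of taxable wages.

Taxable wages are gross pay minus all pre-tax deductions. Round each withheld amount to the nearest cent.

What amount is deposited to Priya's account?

$5,262.18

Retirement plan contribution: $6,652.86 × 0.085 = $565.49
Taxable wages = $6,652.86 − $565.49 = $6,087.37
City income tax: $6,087.37 × 0.03 = $182.62
State tax withheld: $6,087.37 × 0.0379 = $230.71
PFL insurance: $6,652.86 × 0.013 = $86.49
State unemployment insurance (employee share): $6,652.86 × 0.002 = $13.31
AD&D insurance premium: $16.84
Parking fee: $295.22
(Employer's $163.72 toward parking fee is not withheld from the employee.)
Total deductions = $565.49 + $182.62 + $230.71 + $86.49 + $13.31 + $16.84 + $295.22 = $1,390.68
Net pay = $6,652.86 − $1,390.68 = $5,262.18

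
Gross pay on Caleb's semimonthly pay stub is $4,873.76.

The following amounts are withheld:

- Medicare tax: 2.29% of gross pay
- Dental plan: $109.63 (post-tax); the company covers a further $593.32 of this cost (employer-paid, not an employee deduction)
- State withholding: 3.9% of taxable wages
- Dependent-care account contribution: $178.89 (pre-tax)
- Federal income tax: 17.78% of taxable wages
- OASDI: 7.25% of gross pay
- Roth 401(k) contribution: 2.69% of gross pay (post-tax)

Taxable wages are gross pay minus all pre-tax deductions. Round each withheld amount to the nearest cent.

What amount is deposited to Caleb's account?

Dependent-care account contribution: $178.89
Taxable wages = $4,873.76 − $178.89 = $4,694.87
State withholding: $4,694.87 × 0.039 = $183.10
Federal income tax: $4,694.87 × 0.1778 = $834.75
Medicare tax: $4,873.76 × 0.0229 = $111.61
OASDI: $4,873.76 × 0.0725 = $353.35
Roth 401(k) contribution: $4,873.76 × 0.0269 = $131.10
Dental plan: $109.63
(Employer's $593.32 toward dental plan is not withheld from the employee.)
Total deductions = $178.89 + $183.10 + $834.75 + $111.61 + $353.35 + $131.10 + $109.63 = $1,902.43
Net pay = $4,873.76 − $1,902.43 = $2,971.33

$2,971.33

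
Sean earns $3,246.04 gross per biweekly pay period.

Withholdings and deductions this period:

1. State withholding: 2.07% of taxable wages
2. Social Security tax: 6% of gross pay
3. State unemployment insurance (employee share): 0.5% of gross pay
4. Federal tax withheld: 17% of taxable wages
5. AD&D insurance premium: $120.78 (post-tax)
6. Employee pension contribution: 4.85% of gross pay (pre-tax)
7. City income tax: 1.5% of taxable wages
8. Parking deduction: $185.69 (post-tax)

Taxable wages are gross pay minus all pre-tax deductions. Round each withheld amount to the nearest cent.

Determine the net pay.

Employee pension contribution: $3,246.04 × 0.0485 = $157.43
Taxable wages = $3,246.04 − $157.43 = $3,088.61
City income tax: $3,088.61 × 0.015 = $46.33
Federal tax withheld: $3,088.61 × 0.17 = $525.06
State withholding: $3,088.61 × 0.0207 = $63.93
Social Security tax: $3,246.04 × 0.06 = $194.76
State unemployment insurance (employee share): $3,246.04 × 0.005 = $16.23
Parking deduction: $185.69
AD&D insurance premium: $120.78
Total deductions = $157.43 + $46.33 + $525.06 + $63.93 + $194.76 + $16.23 + $185.69 + $120.78 = $1,310.21
Net pay = $3,246.04 − $1,310.21 = $1,935.83

$1,935.83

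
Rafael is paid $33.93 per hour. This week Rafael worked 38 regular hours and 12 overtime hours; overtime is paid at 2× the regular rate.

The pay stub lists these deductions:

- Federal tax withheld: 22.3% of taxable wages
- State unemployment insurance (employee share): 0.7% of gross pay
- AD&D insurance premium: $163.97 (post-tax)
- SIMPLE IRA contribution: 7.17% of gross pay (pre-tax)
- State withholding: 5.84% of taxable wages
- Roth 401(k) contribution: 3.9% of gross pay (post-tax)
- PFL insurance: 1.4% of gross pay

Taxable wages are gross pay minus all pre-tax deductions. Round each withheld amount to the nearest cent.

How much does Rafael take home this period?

$1,113.11

Regular pay: 38 × $33.93 = $1,289.34
Overtime pay: 12 × $33.93 × 2 = $814.32
Gross pay = $1,289.34 + $814.32 = $2,103.66
SIMPLE IRA contribution: $2,103.66 × 0.0717 = $150.83
Taxable wages = $2,103.66 − $150.83 = $1,952.83
Federal tax withheld: $1,952.83 × 0.223 = $435.48
State withholding: $1,952.83 × 0.0584 = $114.05
PFL insurance: $2,103.66 × 0.014 = $29.45
State unemployment insurance (employee share): $2,103.66 × 0.007 = $14.73
Roth 401(k) contribution: $2,103.66 × 0.039 = $82.04
AD&D insurance premium: $163.97
Total deductions = $150.83 + $435.48 + $114.05 + $29.45 + $14.73 + $82.04 + $163.97 = $990.55
Net pay = $2,103.66 − $990.55 = $1,113.11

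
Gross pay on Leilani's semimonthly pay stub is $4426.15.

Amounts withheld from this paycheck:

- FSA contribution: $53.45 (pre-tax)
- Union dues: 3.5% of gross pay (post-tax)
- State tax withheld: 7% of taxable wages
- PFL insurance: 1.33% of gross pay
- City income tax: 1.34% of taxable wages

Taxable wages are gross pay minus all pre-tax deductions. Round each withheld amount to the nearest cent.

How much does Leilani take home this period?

$3794.23

FSA contribution: $53.45
Taxable wages = $4426.15 − $53.45 = $4372.70
City income tax: $4372.70 × 0.0134 = $58.59
State tax withheld: $4372.70 × 0.07 = $306.09
PFL insurance: $4426.15 × 0.0133 = $58.87
Union dues: $4426.15 × 0.035 = $154.92
Total deductions = $53.45 + $58.59 + $306.09 + $58.87 + $154.92 = $631.92
Net pay = $4426.15 − $631.92 = $3794.23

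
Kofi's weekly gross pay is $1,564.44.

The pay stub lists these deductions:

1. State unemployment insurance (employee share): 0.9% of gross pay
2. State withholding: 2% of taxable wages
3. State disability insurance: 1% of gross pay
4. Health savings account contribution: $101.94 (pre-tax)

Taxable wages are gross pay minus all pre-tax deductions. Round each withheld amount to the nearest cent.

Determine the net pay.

$1,403.53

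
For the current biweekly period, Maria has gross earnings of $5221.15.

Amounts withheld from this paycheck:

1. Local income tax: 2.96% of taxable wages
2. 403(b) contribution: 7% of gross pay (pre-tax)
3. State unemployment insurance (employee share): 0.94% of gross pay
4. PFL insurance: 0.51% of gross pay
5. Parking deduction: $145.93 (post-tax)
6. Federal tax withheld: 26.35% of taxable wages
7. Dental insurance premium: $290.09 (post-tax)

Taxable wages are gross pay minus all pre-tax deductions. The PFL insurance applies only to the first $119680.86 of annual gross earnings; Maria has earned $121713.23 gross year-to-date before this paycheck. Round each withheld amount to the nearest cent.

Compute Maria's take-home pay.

403(b) contribution: $5221.15 × 0.07 = $365.48
Taxable wages = $5221.15 − $365.48 = $4855.67
Federal tax withheld: $4855.67 × 0.2635 = $1279.47
Local income tax: $4855.67 × 0.0296 = $143.73
State unemployment insurance (employee share): $5221.15 × 0.0094 = $49.08
PFL insurance: annual cap $119680.86 already reached (YTD $121713.23), so $0.00
Parking deduction: $145.93
Dental insurance premium: $290.09
Total deductions = $365.48 + $1279.47 + $143.73 + $49.08 + $0.00 + $145.93 + $290.09 = $2273.78
Net pay = $5221.15 − $2273.78 = $2947.37

$2947.37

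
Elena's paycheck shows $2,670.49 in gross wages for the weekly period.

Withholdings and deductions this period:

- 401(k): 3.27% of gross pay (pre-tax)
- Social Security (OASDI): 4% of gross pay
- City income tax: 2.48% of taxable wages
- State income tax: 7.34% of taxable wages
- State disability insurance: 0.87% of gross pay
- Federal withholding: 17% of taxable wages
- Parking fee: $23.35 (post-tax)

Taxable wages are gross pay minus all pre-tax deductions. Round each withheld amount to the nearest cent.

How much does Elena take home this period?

$1,736.96

401(k): $2,670.49 × 0.0327 = $87.33
Taxable wages = $2,670.49 − $87.33 = $2,583.16
State income tax: $2,583.16 × 0.0734 = $189.60
Federal withholding: $2,583.16 × 0.17 = $439.14
City income tax: $2,583.16 × 0.0248 = $64.06
Social Security (OASDI): $2,670.49 × 0.04 = $106.82
State disability insurance: $2,670.49 × 0.0087 = $23.23
Parking fee: $23.35
Total deductions = $87.33 + $189.60 + $439.14 + $64.06 + $106.82 + $23.23 + $23.35 = $933.53
Net pay = $2,670.49 − $933.53 = $1,736.96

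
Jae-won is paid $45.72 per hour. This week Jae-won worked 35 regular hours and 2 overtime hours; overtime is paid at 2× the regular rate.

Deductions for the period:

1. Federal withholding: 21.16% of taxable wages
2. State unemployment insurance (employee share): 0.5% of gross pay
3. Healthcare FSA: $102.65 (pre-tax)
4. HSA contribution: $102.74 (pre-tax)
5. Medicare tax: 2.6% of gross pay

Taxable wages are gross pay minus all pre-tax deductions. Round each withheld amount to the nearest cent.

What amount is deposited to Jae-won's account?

$1,188.57

Regular pay: 35 × $45.72 = $1,600.20
Overtime pay: 2 × $45.72 × 2 = $182.88
Gross pay = $1,600.20 + $182.88 = $1,783.08
Healthcare FSA: $102.65
HSA contribution: $102.74
Pre-tax total = $102.65 + $102.74 = $205.39
Taxable wages = $1,783.08 − $205.39 = $1,577.69
Federal withholding: $1,577.69 × 0.2116 = $333.84
Medicare tax: $1,783.08 × 0.026 = $46.36
State unemployment insurance (employee share): $1,783.08 × 0.005 = $8.92
Total deductions = $102.65 + $102.74 + $333.84 + $46.36 + $8.92 = $594.51
Net pay = $1,783.08 − $594.51 = $1,188.57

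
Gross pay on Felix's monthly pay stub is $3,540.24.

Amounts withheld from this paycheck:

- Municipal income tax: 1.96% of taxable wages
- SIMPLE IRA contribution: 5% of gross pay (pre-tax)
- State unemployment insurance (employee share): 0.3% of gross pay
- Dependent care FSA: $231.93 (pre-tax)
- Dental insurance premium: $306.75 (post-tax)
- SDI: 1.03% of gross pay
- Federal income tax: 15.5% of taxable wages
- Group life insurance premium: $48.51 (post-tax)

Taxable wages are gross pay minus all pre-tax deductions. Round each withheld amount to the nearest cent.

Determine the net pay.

$2,182.24

Dependent care FSA: $231.93
SIMPLE IRA contribution: $3,540.24 × 0.05 = $177.01
Pre-tax total = $231.93 + $177.01 = $408.94
Taxable wages = $3,540.24 − $408.94 = $3,131.30
Federal income tax: $3,131.30 × 0.155 = $485.35
Municipal income tax: $3,131.30 × 0.0196 = $61.37
State unemployment insurance (employee share): $3,540.24 × 0.003 = $10.62
SDI: $3,540.24 × 0.0103 = $36.46
Group life insurance premium: $48.51
Dental insurance premium: $306.75
Total deductions = $231.93 + $177.01 + $485.35 + $61.37 + $10.62 + $36.46 + $48.51 + $306.75 = $1,358.00
Net pay = $3,540.24 − $1,358.00 = $2,182.24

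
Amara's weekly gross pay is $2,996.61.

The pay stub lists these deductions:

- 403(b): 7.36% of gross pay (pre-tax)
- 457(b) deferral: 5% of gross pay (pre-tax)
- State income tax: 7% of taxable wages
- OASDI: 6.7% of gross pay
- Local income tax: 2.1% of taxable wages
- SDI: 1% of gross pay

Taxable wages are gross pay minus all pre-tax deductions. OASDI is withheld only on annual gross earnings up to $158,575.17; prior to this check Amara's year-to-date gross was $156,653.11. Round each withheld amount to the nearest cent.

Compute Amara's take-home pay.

403(b): $2,996.61 × 0.0736 = $220.55
457(b) deferral: $2,996.61 × 0.05 = $149.83
Pre-tax total = $220.55 + $149.83 = $370.38
Taxable wages = $2,996.61 − $370.38 = $2,626.23
State income tax: $2,626.23 × 0.07 = $183.84
Local income tax: $2,626.23 × 0.021 = $55.15
SDI: $2,996.61 × 0.01 = $29.97
OASDI: only $158,575.17 − $156,653.11 = $1,922.06 of this check is subject → $1,922.06 × 0.067 = $128.78
Total deductions = $220.55 + $149.83 + $183.84 + $55.15 + $29.97 + $128.78 = $768.12
Net pay = $2,996.61 − $768.12 = $2,228.49

$2,228.49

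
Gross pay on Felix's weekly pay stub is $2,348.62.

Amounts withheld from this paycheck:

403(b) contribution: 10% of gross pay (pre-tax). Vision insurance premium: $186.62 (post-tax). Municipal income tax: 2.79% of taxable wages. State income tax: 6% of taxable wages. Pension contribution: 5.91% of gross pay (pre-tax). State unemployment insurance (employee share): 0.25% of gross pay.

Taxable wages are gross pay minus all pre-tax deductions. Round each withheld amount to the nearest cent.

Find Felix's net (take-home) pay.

$1,608.87

403(b) contribution: $2,348.62 × 0.1 = $234.86
Pension contribution: $2,348.62 × 0.0591 = $138.80
Pre-tax total = $234.86 + $138.80 = $373.66
Taxable wages = $2,348.62 − $373.66 = $1,974.96
State income tax: $1,974.96 × 0.06 = $118.50
Municipal income tax: $1,974.96 × 0.0279 = $55.10
State unemployment insurance (employee share): $2,348.62 × 0.0025 = $5.87
Vision insurance premium: $186.62
Total deductions = $234.86 + $138.80 + $118.50 + $55.10 + $5.87 + $186.62 = $739.75
Net pay = $2,348.62 − $739.75 = $1,608.87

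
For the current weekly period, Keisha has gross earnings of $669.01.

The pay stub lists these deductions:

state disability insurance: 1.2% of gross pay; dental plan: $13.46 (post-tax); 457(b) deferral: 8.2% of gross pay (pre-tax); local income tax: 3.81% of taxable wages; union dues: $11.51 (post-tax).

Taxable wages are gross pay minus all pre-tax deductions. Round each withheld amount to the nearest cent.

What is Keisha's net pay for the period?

457(b) deferral: $669.01 × 0.082 = $54.86
Taxable wages = $669.01 − $54.86 = $614.15
Local income tax: $614.15 × 0.0381 = $23.40
State disability insurance: $669.01 × 0.012 = $8.03
Union dues: $11.51
Dental plan: $13.46
Total deductions = $54.86 + $23.40 + $8.03 + $11.51 + $13.46 = $111.26
Net pay = $669.01 − $111.26 = $557.75

$557.75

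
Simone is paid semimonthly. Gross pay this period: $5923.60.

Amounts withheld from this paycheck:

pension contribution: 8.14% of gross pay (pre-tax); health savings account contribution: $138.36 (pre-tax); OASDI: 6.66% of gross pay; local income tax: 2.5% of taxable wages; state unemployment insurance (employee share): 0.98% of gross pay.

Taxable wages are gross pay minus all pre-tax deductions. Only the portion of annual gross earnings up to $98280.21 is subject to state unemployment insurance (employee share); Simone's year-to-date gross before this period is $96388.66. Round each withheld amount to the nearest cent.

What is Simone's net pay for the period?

$4757.43

Pension contribution: $5923.60 × 0.0814 = $482.18
Health savings account contribution: $138.36
Pre-tax total = $482.18 + $138.36 = $620.54
Taxable wages = $5923.60 − $620.54 = $5303.06
Local income tax: $5303.06 × 0.025 = $132.58
OASDI: $5923.60 × 0.0666 = $394.51
State unemployment insurance (employee share): only $98280.21 − $96388.66 = $1891.55 of this check is subject → $1891.55 × 0.0098 = $18.54
Total deductions = $482.18 + $138.36 + $132.58 + $394.51 + $18.54 = $1166.17
Net pay = $5923.60 − $1166.17 = $4757.43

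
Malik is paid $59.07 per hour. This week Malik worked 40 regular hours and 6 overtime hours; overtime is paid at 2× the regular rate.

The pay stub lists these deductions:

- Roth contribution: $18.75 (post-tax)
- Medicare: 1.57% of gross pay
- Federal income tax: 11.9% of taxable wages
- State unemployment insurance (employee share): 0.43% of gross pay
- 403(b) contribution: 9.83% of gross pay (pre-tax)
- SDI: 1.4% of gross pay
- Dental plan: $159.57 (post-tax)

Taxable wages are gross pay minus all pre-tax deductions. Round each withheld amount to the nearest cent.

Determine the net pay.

Regular pay: 40 × $59.07 = $2,362.80
Overtime pay: 6 × $59.07 × 2 = $708.84
Gross pay = $2,362.80 + $708.84 = $3,071.64
403(b) contribution: $3,071.64 × 0.0983 = $301.94
Taxable wages = $3,071.64 − $301.94 = $2,769.70
Federal income tax: $2,769.70 × 0.119 = $329.59
SDI: $3,071.64 × 0.014 = $43.00
State unemployment insurance (employee share): $3,071.64 × 0.0043 = $13.21
Medicare: $3,071.64 × 0.0157 = $48.22
Dental plan: $159.57
Roth contribution: $18.75
Total deductions = $301.94 + $329.59 + $43.00 + $13.21 + $48.22 + $159.57 + $18.75 = $914.28
Net pay = $3,071.64 − $914.28 = $2,157.36

$2,157.36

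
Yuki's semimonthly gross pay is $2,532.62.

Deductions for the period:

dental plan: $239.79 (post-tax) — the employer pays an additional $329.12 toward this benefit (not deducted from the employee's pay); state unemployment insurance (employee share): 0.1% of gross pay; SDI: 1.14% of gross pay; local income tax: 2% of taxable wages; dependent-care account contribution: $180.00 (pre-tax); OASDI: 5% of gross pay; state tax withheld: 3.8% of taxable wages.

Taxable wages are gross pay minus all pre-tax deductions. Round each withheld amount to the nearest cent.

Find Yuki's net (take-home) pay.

$1,818.35

Dependent-care account contribution: $180.00
Taxable wages = $2,532.62 − $180.00 = $2,352.62
Local income tax: $2,352.62 × 0.02 = $47.05
State tax withheld: $2,352.62 × 0.038 = $89.40
State unemployment insurance (employee share): $2,532.62 × 0.001 = $2.53
OASDI: $2,532.62 × 0.05 = $126.63
SDI: $2,532.62 × 0.0114 = $28.87
Dental plan: $239.79
(Employer's $329.12 toward dental plan is not withheld from the employee.)
Total deductions = $180.00 + $47.05 + $89.40 + $2.53 + $126.63 + $28.87 + $239.79 = $714.27
Net pay = $2,532.62 − $714.27 = $1,818.35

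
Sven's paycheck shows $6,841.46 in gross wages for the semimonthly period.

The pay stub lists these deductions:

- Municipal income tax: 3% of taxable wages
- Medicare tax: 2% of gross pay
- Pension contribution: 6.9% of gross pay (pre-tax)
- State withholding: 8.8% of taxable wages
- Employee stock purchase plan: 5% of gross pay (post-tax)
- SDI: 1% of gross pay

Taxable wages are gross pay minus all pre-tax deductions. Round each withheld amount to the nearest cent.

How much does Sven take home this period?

$5,070.50

Pension contribution: $6,841.46 × 0.069 = $472.06
Taxable wages = $6,841.46 − $472.06 = $6,369.40
Municipal income tax: $6,369.40 × 0.03 = $191.08
State withholding: $6,369.40 × 0.088 = $560.51
Medicare tax: $6,841.46 × 0.02 = $136.83
SDI: $6,841.46 × 0.01 = $68.41
Employee stock purchase plan: $6,841.46 × 0.05 = $342.07
Total deductions = $472.06 + $191.08 + $560.51 + $136.83 + $68.41 + $342.07 = $1,770.96
Net pay = $6,841.46 − $1,770.96 = $5,070.50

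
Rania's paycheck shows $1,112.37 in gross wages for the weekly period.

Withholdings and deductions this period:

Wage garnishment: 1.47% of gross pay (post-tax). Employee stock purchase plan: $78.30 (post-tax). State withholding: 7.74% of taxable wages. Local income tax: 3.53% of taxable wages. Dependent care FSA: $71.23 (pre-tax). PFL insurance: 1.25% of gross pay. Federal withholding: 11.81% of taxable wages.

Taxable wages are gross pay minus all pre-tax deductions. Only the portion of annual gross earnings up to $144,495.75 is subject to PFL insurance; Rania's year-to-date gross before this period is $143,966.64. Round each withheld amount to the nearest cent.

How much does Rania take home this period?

$699.59

Dependent care FSA: $71.23
Taxable wages = $1,112.37 − $71.23 = $1,041.14
Local income tax: $1,041.14 × 0.0353 = $36.75
State withholding: $1,041.14 × 0.0774 = $80.58
Federal withholding: $1,041.14 × 0.1181 = $122.96
PFL insurance: only $144,495.75 − $143,966.64 = $529.11 of this check is subject → $529.11 × 0.0125 = $6.61
Wage garnishment: $1,112.37 × 0.0147 = $16.35
Employee stock purchase plan: $78.30
Total deductions = $71.23 + $36.75 + $80.58 + $122.96 + $6.61 + $16.35 + $78.30 = $412.78
Net pay = $1,112.37 − $412.78 = $699.59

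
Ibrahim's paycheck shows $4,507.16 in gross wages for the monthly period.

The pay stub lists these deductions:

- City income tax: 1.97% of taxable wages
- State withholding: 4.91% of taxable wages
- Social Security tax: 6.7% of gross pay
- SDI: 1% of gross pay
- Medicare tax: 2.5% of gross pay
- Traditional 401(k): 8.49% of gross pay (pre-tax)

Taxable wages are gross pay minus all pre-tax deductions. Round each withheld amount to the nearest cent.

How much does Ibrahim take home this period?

Traditional 401(k): $4,507.16 × 0.0849 = $382.66
Taxable wages = $4,507.16 − $382.66 = $4,124.50
City income tax: $4,124.50 × 0.0197 = $81.25
State withholding: $4,124.50 × 0.0491 = $202.51
SDI: $4,507.16 × 0.01 = $45.07
Social Security tax: $4,507.16 × 0.067 = $301.98
Medicare tax: $4,507.16 × 0.025 = $112.68
Total deductions = $382.66 + $81.25 + $202.51 + $45.07 + $301.98 + $112.68 = $1,126.15
Net pay = $4,507.16 − $1,126.15 = $3,381.01

$3,381.01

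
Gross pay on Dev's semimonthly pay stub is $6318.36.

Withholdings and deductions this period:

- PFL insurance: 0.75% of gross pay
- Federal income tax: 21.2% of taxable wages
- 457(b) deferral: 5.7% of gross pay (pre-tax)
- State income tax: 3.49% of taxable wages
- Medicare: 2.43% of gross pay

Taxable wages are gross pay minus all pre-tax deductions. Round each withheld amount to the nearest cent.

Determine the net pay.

$4286.20

457(b) deferral: $6318.36 × 0.057 = $360.15
Taxable wages = $6318.36 − $360.15 = $5958.21
State income tax: $5958.21 × 0.0349 = $207.94
Federal income tax: $5958.21 × 0.212 = $1263.14
Medicare: $6318.36 × 0.0243 = $153.54
PFL insurance: $6318.36 × 0.0075 = $47.39
Total deductions = $360.15 + $207.94 + $1263.14 + $153.54 + $47.39 = $2032.16
Net pay = $6318.36 − $2032.16 = $4286.20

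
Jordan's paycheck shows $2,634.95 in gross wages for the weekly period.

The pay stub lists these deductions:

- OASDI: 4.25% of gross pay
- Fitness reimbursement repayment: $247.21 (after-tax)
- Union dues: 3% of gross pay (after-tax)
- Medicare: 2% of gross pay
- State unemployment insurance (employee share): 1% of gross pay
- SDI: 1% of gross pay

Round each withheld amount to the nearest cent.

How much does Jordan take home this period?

State unemployment insurance (employee share): $2,634.95 × 0.01 = $26.35
Medicare: $2,634.95 × 0.02 = $52.70
OASDI: $2,634.95 × 0.0425 = $111.99
SDI: $2,634.95 × 0.01 = $26.35
Fitness reimbursement repayment: $247.21
Union dues: $2,634.95 × 0.03 = $79.05
Total deductions = $26.35 + $52.70 + $111.99 + $26.35 + $247.21 + $79.05 = $543.65
Net pay = $2,634.95 − $543.65 = $2,091.30

$2,091.30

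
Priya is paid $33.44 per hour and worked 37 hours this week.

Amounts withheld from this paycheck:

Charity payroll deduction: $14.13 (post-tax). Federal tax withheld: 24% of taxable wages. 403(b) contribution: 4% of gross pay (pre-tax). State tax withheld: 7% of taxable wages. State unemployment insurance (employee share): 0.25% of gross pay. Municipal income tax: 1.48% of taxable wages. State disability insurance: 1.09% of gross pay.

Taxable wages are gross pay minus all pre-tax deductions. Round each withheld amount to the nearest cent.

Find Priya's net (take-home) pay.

Gross pay: 37 × $33.44 = $1,237.28
403(b) contribution: $1,237.28 × 0.04 = $49.49
Taxable wages = $1,237.28 − $49.49 = $1,187.79
State tax withheld: $1,187.79 × 0.07 = $83.15
Municipal income tax: $1,187.79 × 0.0148 = $17.58
Federal tax withheld: $1,187.79 × 0.24 = $285.07
State disability insurance: $1,237.28 × 0.0109 = $13.49
State unemployment insurance (employee share): $1,237.28 × 0.0025 = $3.09
Charity payroll deduction: $14.13
Total deductions = $49.49 + $83.15 + $17.58 + $285.07 + $13.49 + $3.09 + $14.13 = $466.00
Net pay = $1,237.28 − $466.00 = $771.28

$771.28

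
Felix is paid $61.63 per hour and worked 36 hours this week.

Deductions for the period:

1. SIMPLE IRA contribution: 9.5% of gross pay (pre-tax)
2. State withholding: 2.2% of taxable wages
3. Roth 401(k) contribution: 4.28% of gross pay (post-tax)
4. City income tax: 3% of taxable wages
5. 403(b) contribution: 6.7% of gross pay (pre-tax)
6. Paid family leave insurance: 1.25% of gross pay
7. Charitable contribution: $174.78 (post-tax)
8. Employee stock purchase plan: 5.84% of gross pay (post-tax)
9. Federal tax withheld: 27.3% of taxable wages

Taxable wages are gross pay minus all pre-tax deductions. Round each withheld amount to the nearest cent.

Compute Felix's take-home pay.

$827.96

Gross pay: 36 × $61.63 = $2,218.68
403(b) contribution: $2,218.68 × 0.067 = $148.65
SIMPLE IRA contribution: $2,218.68 × 0.095 = $210.77
Pre-tax total = $148.65 + $210.77 = $359.42
Taxable wages = $2,218.68 − $359.42 = $1,859.26
Federal tax withheld: $1,859.26 × 0.273 = $507.58
State withholding: $1,859.26 × 0.022 = $40.90
City income tax: $1,859.26 × 0.03 = $55.78
Paid family leave insurance: $2,218.68 × 0.0125 = $27.73
Charitable contribution: $174.78
Roth 401(k) contribution: $2,218.68 × 0.0428 = $94.96
Employee stock purchase plan: $2,218.68 × 0.0584 = $129.57
Total deductions = $148.65 + $210.77 + $507.58 + $40.90 + $55.78 + $27.73 + $174.78 + $94.96 + $129.57 = $1,390.72
Net pay = $2,218.68 − $1,390.72 = $827.96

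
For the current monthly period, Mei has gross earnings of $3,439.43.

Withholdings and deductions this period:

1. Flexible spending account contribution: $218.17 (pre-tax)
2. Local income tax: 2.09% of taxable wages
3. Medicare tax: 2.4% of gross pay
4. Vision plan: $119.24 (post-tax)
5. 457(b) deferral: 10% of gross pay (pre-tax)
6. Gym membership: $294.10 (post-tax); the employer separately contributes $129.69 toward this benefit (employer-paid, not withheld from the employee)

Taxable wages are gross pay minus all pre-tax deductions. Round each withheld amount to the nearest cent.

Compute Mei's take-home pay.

Flexible spending account contribution: $218.17
457(b) deferral: $3,439.43 × 0.1 = $343.94
Pre-tax total = $218.17 + $343.94 = $562.11
Taxable wages = $3,439.43 − $562.11 = $2,877.32
Local income tax: $2,877.32 × 0.0209 = $60.14
Medicare tax: $3,439.43 × 0.024 = $82.55
Gym membership: $294.10
Vision plan: $119.24
(Employer's $129.69 toward gym membership is not withheld from the employee.)
Total deductions = $218.17 + $343.94 + $60.14 + $82.55 + $294.10 + $119.24 = $1,118.14
Net pay = $3,439.43 − $1,118.14 = $2,321.29

$2,321.29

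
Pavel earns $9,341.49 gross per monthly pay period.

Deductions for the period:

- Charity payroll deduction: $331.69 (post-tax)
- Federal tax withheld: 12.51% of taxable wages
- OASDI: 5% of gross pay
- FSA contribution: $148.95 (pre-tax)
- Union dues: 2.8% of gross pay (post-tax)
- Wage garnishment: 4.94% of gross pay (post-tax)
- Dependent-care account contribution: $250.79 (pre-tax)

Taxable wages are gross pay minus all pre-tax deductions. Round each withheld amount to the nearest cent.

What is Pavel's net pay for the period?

FSA contribution: $148.95
Dependent-care account contribution: $250.79
Pre-tax total = $148.95 + $250.79 = $399.74
Taxable wages = $9,341.49 − $399.74 = $8,941.75
Federal tax withheld: $8,941.75 × 0.1251 = $1,118.61
OASDI: $9,341.49 × 0.05 = $467.07
Union dues: $9,341.49 × 0.028 = $261.56
Charity payroll deduction: $331.69
Wage garnishment: $9,341.49 × 0.0494 = $461.47
Total deductions = $148.95 + $250.79 + $1,118.61 + $467.07 + $261.56 + $331.69 + $461.47 = $3,040.14
Net pay = $9,341.49 − $3,040.14 = $6,301.35

$6,301.35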